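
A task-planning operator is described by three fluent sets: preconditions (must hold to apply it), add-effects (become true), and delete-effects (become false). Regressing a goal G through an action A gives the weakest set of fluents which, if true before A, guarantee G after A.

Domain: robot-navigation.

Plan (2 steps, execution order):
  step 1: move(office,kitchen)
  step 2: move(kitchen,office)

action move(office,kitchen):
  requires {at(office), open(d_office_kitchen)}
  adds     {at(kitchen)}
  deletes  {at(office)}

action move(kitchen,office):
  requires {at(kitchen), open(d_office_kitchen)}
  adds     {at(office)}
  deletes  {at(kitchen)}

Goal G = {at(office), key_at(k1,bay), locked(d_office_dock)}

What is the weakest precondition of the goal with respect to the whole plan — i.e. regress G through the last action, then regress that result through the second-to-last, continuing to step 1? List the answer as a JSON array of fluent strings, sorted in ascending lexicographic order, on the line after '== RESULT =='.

Work backward from the goal:
  through step 2 (move(kitchen,office)): drop {at(office)}, keep {key_at(k1,bay), locked(d_office_dock)}, require {at(kitchen), open(d_office_kitchen)}
    → {at(kitchen), key_at(k1,bay), locked(d_office_dock), open(d_office_kitchen)}
  through step 1 (move(office,kitchen)): drop {at(kitchen)}, keep {key_at(k1,bay), locked(d_office_dock), open(d_office_kitchen)}, require {at(office), open(d_office_kitchen)}
    → {at(office), key_at(k1,bay), locked(d_office_dock), open(d_office_kitchen)}

== RESULT ==
["at(office)", "key_at(k1,bay)", "locked(d_office_dock)", "open(d_office_kitchen)"]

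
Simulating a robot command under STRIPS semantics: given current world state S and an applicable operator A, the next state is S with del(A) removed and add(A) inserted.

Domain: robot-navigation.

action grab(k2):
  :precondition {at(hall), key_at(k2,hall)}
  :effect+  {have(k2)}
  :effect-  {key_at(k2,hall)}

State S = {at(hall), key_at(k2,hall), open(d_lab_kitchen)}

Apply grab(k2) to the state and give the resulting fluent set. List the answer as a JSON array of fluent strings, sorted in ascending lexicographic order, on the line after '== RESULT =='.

Progress:
  pre ⊆ S: {at(hall), key_at(k2,hall)} ⊆ S  — applicable
  S \ del = {at(hall), open(d_lab_kitchen)}
  ∪ add   = {at(hall), have(k2), open(d_lab_kitchen)}

== RESULT ==
["at(hall)", "have(k2)", "open(d_lab_kitchen)"]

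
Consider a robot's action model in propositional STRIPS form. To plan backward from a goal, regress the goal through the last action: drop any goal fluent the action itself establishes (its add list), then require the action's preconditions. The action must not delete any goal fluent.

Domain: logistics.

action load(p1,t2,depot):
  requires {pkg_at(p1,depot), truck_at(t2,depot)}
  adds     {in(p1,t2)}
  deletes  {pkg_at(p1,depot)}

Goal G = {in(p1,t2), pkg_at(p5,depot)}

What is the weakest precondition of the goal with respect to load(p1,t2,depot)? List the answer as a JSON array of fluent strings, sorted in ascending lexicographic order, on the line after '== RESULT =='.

Compute (G \ add) ∪ pre:
  G ∩ del = {}  (empty — regression defined)
  G \ add = {in(p1,t2), pkg_at(p5,depot)} \ {in(p1,t2)} = {pkg_at(p5,depot)}
  ∪ pre   = {pkg_at(p5,depot)} ∪ {pkg_at(p1,depot), truck_at(t2,depot)}
          = {pkg_at(p1,depot), pkg_at(p5,depot), truck_at(t2,depot)}

== RESULT ==
["pkg_at(p1,depot)", "pkg_at(p5,depot)", "truck_at(t2,depot)"]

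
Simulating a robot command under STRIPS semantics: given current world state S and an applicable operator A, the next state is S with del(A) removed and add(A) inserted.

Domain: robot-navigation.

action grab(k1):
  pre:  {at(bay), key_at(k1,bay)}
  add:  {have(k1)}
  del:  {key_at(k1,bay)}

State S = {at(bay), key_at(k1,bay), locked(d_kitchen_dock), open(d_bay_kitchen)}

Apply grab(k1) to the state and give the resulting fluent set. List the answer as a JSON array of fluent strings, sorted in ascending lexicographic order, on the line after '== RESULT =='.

Progress:
  pre ⊆ S: {at(bay), key_at(k1,bay)} ⊆ S  — applicable
  S \ del = {at(bay), locked(d_kitchen_dock), open(d_bay_kitchen)}
  ∪ add   = {at(bay), have(k1), locked(d_kitchen_dock), open(d_bay_kitchen)}

== RESULT ==
["at(bay)", "have(k1)", "locked(d_kitchen_dock)", "open(d_bay_kitchen)"]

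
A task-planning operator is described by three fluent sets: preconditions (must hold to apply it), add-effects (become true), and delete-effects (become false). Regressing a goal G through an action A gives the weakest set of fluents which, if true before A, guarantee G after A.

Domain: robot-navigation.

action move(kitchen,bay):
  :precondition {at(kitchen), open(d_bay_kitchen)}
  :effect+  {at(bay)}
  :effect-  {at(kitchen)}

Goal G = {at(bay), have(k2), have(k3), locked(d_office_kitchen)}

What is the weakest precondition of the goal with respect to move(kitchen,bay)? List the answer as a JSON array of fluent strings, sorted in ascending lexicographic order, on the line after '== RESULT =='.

Compute (G \ add) ∪ pre:
  G ∩ del = {}  (empty — regression defined)
  G \ add = {at(bay), have(k2), have(k3), locked(d_office_kitchen)} \ {at(bay)} = {have(k2), have(k3), locked(d_office_kitchen)}
  ∪ pre   = {have(k2), have(k3), locked(d_office_kitchen)} ∪ {at(kitchen), open(d_bay_kitchen)}
          = {at(kitchen), have(k2), have(k3), locked(d_office_kitchen), open(d_bay_kitchen)}

== RESULT ==
["at(kitchen)", "have(k2)", "have(k3)", "locked(d_office_kitchen)", "open(d_bay_kitchen)"]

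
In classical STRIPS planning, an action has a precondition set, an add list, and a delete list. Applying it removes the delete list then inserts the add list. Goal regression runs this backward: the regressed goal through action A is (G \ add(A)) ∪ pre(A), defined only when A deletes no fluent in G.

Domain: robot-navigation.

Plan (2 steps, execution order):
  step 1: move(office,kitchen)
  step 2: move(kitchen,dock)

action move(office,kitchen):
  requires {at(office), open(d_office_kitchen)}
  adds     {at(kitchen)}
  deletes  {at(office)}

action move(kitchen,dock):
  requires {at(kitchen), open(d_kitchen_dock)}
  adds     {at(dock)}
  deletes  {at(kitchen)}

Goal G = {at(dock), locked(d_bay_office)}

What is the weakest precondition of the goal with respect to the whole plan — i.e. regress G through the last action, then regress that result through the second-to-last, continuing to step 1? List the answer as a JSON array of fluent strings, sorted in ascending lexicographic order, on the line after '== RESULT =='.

Work backward from the goal:
  through step 2 (move(kitchen,dock)): drop {at(dock)}, keep {locked(d_bay_office)}, require {at(kitchen), open(d_kitchen_dock)}
    → {at(kitchen), locked(d_bay_office), open(d_kitchen_dock)}
  through step 1 (move(office,kitchen)): drop {at(kitchen)}, keep {locked(d_bay_office), open(d_kitchen_dock)}, require {at(office), open(d_office_kitchen)}
    → {at(office), locked(d_bay_office), open(d_kitchen_dock), open(d_office_kitchen)}

== RESULT ==
["at(office)", "locked(d_bay_office)", "open(d_kitchen_dock)", "open(d_office_kitchen)"]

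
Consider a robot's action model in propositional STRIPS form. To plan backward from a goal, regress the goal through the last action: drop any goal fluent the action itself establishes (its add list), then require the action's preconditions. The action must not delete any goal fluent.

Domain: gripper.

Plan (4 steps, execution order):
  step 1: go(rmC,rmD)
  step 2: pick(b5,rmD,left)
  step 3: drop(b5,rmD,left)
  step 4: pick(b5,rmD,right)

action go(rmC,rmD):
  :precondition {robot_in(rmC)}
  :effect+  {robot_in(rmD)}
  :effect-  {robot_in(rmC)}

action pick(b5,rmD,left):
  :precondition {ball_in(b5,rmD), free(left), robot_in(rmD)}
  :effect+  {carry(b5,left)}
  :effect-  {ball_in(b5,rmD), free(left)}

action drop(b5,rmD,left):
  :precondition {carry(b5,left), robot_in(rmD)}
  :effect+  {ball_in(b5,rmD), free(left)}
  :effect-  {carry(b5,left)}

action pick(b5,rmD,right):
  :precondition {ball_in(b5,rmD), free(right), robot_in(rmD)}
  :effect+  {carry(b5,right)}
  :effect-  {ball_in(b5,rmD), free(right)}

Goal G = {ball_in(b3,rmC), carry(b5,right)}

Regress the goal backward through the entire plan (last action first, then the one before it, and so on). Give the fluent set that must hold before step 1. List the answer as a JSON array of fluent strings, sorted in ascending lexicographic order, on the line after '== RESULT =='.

Regress step by step:
  through step 4 (pick(b5,rmD,right)): drop {carry(b5,right)}, keep {ball_in(b3,rmC)}, require {ball_in(b5,rmD), free(right), robot_in(rmD)}
    → {ball_in(b3,rmC), ball_in(b5,rmD), free(right), robot_in(rmD)}
  through step 3 (drop(b5,rmD,left)): drop {ball_in(b5,rmD)}, keep {ball_in(b3,rmC), free(right), robot_in(rmD)}, require {carry(b5,left), robot_in(rmD)}
    → {ball_in(b3,rmC), carry(b5,left), free(right), robot_in(rmD)}
  through step 2 (pick(b5,rmD,left)): drop {carry(b5,left)}, keep {ball_in(b3,rmC), free(right), robot_in(rmD)}, require {ball_in(b5,rmD), free(left), robot_in(rmD)}
    → {ball_in(b3,rmC), ball_in(b5,rmD), free(left), free(right), robot_in(rmD)}
  through step 1 (go(rmC,rmD)): drop {robot_in(rmD)}, keep {ball_in(b3,rmC), ball_in(b5,rmD), free(left), free(right)}, require {robot_in(rmC)}
    → {ball_in(b3,rmC), ball_in(b5,rmD), free(left), free(right), robot_in(rmC)}

== RESULT ==
["ball_in(b3,rmC)", "ball_in(b5,rmD)", "free(left)", "free(right)", "robot_in(rmC)"]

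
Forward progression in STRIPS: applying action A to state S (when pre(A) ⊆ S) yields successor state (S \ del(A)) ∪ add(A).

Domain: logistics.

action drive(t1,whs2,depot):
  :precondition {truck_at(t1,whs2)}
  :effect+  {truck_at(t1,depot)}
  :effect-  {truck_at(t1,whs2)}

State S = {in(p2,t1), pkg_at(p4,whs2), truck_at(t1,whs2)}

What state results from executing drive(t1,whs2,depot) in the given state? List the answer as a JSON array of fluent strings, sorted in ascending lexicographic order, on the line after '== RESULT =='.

Progress:
  pre ⊆ S: {truck_at(t1,whs2)} ⊆ S  — applicable
  S \ del = {in(p2,t1), pkg_at(p4,whs2)}
  ∪ add   = {in(p2,t1), pkg_at(p4,whs2), truck_at(t1,depot)}

== RESULT ==
["in(p2,t1)", "pkg_at(p4,whs2)", "truck_at(t1,depot)"]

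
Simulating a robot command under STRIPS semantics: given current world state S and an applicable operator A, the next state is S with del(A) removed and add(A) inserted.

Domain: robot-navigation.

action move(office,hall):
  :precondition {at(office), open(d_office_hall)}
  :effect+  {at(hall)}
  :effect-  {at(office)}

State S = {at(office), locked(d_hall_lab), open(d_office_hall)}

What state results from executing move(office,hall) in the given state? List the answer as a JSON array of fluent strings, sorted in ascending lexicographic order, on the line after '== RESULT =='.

Progress:
  pre ⊆ S: {at(office), open(d_office_hall)} ⊆ S  — applicable
  S \ del = {locked(d_hall_lab), open(d_office_hall)}
  ∪ add   = {at(hall), locked(d_hall_lab), open(d_office_hall)}

== RESULT ==
["at(hall)", "locked(d_hall_lab)", "open(d_office_hall)"]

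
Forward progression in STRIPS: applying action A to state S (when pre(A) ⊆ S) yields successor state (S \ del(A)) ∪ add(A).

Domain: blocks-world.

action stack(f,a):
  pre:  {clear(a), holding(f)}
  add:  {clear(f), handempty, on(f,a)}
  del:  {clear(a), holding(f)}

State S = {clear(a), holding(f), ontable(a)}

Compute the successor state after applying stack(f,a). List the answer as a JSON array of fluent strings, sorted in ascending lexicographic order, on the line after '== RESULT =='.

Compute (S \ del) ∪ add:
  pre ⊆ S: {clear(a), holding(f)} ⊆ S  — applicable
  S \ del = {ontable(a)}
  ∪ add   = {clear(f), handempty, on(f,a), ontable(a)}

== RESULT ==
["clear(f)", "handempty", "on(f,a)", "ontable(a)"]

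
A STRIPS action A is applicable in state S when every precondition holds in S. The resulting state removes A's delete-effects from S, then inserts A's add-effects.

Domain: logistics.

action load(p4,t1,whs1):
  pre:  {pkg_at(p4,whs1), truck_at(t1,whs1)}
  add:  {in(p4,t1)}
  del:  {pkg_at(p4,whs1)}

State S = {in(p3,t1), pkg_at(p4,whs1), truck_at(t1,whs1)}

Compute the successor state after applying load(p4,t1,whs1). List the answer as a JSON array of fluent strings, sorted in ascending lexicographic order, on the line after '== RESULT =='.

Progress:
  pre ⊆ S: {pkg_at(p4,whs1), truck_at(t1,whs1)} ⊆ S  — applicable
  S \ del = {in(p3,t1), truck_at(t1,whs1)}
  ∪ add   = {in(p3,t1), in(p4,t1), truck_at(t1,whs1)}

== RESULT ==
["in(p3,t1)", "in(p4,t1)", "truck_at(t1,whs1)"]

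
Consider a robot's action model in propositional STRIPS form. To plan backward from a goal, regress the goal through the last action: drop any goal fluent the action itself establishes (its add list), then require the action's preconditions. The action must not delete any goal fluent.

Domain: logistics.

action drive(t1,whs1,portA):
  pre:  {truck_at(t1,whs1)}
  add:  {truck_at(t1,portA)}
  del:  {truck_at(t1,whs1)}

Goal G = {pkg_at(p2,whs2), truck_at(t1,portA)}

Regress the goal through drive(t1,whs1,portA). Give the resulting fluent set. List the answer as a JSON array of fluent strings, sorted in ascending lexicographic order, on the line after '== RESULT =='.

Regress:
  G ∩ del = {}  (empty — regression defined)
  G \ add = {pkg_at(p2,whs2), truck_at(t1,portA)} \ {truck_at(t1,portA)} = {pkg_at(p2,whs2)}
  ∪ pre   = {pkg_at(p2,whs2)} ∪ {truck_at(t1,whs1)}
          = {pkg_at(p2,whs2), truck_at(t1,whs1)}

== RESULT ==
["pkg_at(p2,whs2)", "truck_at(t1,whs1)"]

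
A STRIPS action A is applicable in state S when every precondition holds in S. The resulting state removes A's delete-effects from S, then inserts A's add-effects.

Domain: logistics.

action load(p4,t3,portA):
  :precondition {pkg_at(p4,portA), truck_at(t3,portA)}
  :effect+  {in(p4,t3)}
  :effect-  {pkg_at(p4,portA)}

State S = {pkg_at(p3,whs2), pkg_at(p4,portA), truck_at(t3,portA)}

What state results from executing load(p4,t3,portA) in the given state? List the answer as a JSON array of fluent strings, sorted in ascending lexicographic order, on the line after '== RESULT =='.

Progress:
  pre ⊆ S: {pkg_at(p4,portA), truck_at(t3,portA)} ⊆ S  — applicable
  S \ del = {pkg_at(p3,whs2), truck_at(t3,portA)}
  ∪ add   = {in(p4,t3), pkg_at(p3,whs2), truck_at(t3,portA)}

== RESULT ==
["in(p4,t3)", "pkg_at(p3,whs2)", "truck_at(t3,portA)"]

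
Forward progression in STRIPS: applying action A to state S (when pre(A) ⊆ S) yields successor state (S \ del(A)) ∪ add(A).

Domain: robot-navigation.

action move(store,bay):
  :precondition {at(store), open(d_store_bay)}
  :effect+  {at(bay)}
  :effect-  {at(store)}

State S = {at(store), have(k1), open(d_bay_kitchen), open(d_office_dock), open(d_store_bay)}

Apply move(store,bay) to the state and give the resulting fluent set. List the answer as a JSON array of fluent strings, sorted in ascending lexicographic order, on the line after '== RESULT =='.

Compute (S \ del) ∪ add:
  pre ⊆ S: {at(store), open(d_store_bay)} ⊆ S  — applicable
  S \ del = {have(k1), open(d_bay_kitchen), open(d_office_dock), open(d_store_bay)}
  ∪ add   = {at(bay), have(k1), open(d_bay_kitchen), open(d_office_dock), open(d_store_bay)}

== RESULT ==
["at(bay)", "have(k1)", "open(d_bay_kitchen)", "open(d_office_dock)", "open(d_store_bay)"]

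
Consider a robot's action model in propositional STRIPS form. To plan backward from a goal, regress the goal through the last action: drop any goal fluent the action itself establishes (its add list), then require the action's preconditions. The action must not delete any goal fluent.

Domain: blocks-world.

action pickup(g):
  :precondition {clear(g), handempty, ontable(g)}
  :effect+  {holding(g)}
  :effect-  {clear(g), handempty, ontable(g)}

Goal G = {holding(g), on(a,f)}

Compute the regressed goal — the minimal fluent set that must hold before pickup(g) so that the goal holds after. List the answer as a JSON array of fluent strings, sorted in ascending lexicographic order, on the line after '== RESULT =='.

Compute (G \ add) ∪ pre:
  G ∩ del = {}  (empty — regression defined)
  G \ add = {holding(g), on(a,f)} \ {holding(g)} = {on(a,f)}
  ∪ pre   = {on(a,f)} ∪ {clear(g), handempty, ontable(g)}
          = {clear(g), handempty, on(a,f), ontable(g)}

== RESULT ==
["clear(g)", "handempty", "on(a,f)", "ontable(g)"]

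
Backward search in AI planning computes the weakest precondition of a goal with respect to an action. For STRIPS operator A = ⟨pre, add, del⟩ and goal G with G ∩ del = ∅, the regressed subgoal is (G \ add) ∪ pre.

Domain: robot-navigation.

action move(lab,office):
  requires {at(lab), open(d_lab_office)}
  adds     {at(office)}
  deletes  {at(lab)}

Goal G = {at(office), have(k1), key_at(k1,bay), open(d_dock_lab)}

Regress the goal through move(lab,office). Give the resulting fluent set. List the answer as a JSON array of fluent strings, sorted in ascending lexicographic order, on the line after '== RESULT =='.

Compute (G \ add) ∪ pre:
  G ∩ del = {}  (empty — regression defined)
  G \ add = {at(office), have(k1), key_at(k1,bay), open(d_dock_lab)} \ {at(office)} = {have(k1), key_at(k1,bay), open(d_dock_lab)}
  ∪ pre   = {have(k1), key_at(k1,bay), open(d_dock_lab)} ∪ {at(lab), open(d_lab_office)}
          = {at(lab), have(k1), key_at(k1,bay), open(d_dock_lab), open(d_lab_office)}

== RESULT ==
["at(lab)", "have(k1)", "key_at(k1,bay)", "open(d_dock_lab)", "open(d_lab_office)"]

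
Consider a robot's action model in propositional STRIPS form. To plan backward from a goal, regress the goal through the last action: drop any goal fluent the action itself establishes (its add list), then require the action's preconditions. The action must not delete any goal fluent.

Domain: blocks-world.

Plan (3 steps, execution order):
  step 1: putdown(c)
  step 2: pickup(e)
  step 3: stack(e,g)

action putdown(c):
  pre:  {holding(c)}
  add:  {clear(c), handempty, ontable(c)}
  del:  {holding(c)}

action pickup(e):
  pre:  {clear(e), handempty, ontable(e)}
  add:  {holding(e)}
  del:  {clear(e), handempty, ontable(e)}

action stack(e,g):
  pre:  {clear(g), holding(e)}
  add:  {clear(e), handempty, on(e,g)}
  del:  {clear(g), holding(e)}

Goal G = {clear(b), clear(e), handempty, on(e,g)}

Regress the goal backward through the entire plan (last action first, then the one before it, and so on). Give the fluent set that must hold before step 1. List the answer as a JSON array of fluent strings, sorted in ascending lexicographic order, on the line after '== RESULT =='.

Work backward from the goal:
  through step 3 (stack(e,g)): drop {clear(e), handempty, on(e,g)}, keep {clear(b)}, require {clear(g), holding(e)}
    → {clear(b), clear(g), holding(e)}
  through step 2 (pickup(e)): drop {holding(e)}, keep {clear(b), clear(g)}, require {clear(e), handempty, ontable(e)}
    → {clear(b), clear(e), clear(g), handempty, ontable(e)}
  through step 1 (putdown(c)): drop {handempty}, keep {clear(b), clear(e), clear(g), ontable(e)}, require {holding(c)}
    → {clear(b), clear(e), clear(g), holding(c), ontable(e)}

== RESULT ==
["clear(b)", "clear(e)", "clear(g)", "holding(c)", "ontable(e)"]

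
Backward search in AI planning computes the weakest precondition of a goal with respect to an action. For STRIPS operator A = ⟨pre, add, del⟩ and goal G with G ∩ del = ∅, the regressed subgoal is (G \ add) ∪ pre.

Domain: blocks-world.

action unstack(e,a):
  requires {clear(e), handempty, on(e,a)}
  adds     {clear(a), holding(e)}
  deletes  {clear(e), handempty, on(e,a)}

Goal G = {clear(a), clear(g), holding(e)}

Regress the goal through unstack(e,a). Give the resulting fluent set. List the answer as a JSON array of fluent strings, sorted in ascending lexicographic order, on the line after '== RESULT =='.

Regress:
  G ∩ del = {}  (empty — regression defined)
  G \ add = {clear(a), clear(g), holding(e)} \ {clear(a), holding(e)} = {clear(g)}
  ∪ pre   = {clear(g)} ∪ {clear(e), handempty, on(e,a)}
          = {clear(e), clear(g), handempty, on(e,a)}

== RESULT ==
["clear(e)", "clear(g)", "handempty", "on(e,a)"]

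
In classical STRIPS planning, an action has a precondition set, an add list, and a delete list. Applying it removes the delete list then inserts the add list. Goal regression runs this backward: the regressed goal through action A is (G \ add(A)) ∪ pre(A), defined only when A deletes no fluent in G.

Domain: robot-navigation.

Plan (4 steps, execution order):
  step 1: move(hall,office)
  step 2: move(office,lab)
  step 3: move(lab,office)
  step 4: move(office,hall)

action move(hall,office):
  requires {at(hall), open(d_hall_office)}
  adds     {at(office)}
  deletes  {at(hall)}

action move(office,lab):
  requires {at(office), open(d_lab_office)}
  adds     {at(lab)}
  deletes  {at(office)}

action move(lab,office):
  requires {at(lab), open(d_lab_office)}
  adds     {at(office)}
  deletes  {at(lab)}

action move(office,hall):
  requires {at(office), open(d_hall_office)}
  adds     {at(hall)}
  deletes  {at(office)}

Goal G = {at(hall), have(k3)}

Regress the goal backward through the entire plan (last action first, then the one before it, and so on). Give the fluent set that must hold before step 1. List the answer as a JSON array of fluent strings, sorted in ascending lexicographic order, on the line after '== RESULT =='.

Regress step by step:
  through step 4 (move(office,hall)): drop {at(hall)}, keep {have(k3)}, require {at(office), open(d_hall_office)}
    → {at(office), have(k3), open(d_hall_office)}
  through step 3 (move(lab,office)): drop {at(office)}, keep {have(k3), open(d_hall_office)}, require {at(lab), open(d_lab_office)}
    → {at(lab), have(k3), open(d_hall_office), open(d_lab_office)}
  through step 2 (move(office,lab)): drop {at(lab)}, keep {have(k3), open(d_hall_office), open(d_lab_office)}, require {at(office), open(d_lab_office)}
    → {at(office), have(k3), open(d_hall_office), open(d_lab_office)}
  through step 1 (move(hall,office)): drop {at(office)}, keep {have(k3), open(d_hall_office), open(d_lab_office)}, require {at(hall), open(d_hall_office)}
    → {at(hall), have(k3), open(d_hall_office), open(d_lab_office)}

== RESULT ==
["at(hall)", "have(k3)", "open(d_hall_office)", "open(d_lab_office)"]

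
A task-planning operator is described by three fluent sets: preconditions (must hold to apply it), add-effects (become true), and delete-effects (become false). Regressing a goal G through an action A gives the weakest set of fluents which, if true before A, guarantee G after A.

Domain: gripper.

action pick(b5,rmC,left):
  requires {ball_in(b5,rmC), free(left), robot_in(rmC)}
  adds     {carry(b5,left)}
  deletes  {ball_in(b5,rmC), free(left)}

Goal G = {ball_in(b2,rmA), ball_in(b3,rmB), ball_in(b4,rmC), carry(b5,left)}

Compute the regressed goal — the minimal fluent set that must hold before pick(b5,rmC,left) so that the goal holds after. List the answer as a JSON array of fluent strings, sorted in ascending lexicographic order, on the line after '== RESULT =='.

Regress:
  G ∩ del = {}  (empty — regression defined)
  G \ add = {ball_in(b2,rmA), ball_in(b3,rmB), ball_in(b4,rmC), carry(b5,left)} \ {carry(b5,left)} = {ball_in(b2,rmA), ball_in(b3,rmB), ball_in(b4,rmC)}
  ∪ pre   = {ball_in(b2,rmA), ball_in(b3,rmB), ball_in(b4,rmC)} ∪ {ball_in(b5,rmC), free(left), robot_in(rmC)}
          = {ball_in(b2,rmA), ball_in(b3,rmB), ball_in(b4,rmC), ball_in(b5,rmC), free(left), robot_in(rmC)}

== RESULT ==
["ball_in(b2,rmA)", "ball_in(b3,rmB)", "ball_in(b4,rmC)", "ball_in(b5,rmC)", "free(left)", "robot_in(rmC)"]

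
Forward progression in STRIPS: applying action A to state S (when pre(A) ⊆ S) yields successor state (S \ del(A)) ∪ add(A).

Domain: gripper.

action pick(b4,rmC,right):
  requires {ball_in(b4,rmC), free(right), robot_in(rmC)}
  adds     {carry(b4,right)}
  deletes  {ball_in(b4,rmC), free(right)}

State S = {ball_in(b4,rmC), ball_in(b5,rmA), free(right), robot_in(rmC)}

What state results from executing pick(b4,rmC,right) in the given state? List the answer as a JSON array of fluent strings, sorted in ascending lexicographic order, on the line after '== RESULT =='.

Progress:
  pre ⊆ S: {ball_in(b4,rmC), free(right), robot_in(rmC)} ⊆ S  — applicable
  S \ del = {ball_in(b5,rmA), robot_in(rmC)}
  ∪ add   = {ball_in(b5,rmA), carry(b4,right), robot_in(rmC)}

== RESULT ==
["ball_in(b5,rmA)", "carry(b4,right)", "robot_in(rmC)"]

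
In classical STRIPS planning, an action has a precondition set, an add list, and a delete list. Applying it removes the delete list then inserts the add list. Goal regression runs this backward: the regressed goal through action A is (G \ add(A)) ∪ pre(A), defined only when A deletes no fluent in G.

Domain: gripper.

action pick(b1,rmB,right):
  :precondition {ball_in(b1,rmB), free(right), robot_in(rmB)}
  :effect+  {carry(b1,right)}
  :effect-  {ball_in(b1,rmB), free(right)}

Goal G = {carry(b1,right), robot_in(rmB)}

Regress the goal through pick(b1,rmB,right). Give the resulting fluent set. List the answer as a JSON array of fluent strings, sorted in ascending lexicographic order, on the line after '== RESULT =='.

Regress:
  G ∩ del = {}  (empty — regression defined)
  G \ add = {carry(b1,right), robot_in(rmB)} \ {carry(b1,right)} = {robot_in(rmB)}
  ∪ pre   = {robot_in(rmB)} ∪ {ball_in(b1,rmB), free(right), robot_in(rmB)}
          = {ball_in(b1,rmB), free(right), robot_in(rmB)}

== RESULT ==
["ball_in(b1,rmB)", "free(right)", "robot_in(rmB)"]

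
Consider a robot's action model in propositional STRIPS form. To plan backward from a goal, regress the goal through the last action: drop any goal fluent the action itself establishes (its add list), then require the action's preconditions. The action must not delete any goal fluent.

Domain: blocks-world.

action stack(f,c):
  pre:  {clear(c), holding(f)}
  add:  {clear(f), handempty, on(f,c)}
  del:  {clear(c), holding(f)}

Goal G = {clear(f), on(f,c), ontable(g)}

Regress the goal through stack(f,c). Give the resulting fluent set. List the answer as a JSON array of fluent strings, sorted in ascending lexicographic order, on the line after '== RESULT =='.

Compute (G \ add) ∪ pre:
  G ∩ del = {}  (empty — regression defined)
  G \ add = {clear(f), on(f,c), ontable(g)} \ {clear(f), handempty, on(f,c)} = {ontable(g)}
  ∪ pre   = {ontable(g)} ∪ {clear(c), holding(f)}
          = {clear(c), holding(f), ontable(g)}

== RESULT ==
["clear(c)", "holding(f)", "ontable(g)"]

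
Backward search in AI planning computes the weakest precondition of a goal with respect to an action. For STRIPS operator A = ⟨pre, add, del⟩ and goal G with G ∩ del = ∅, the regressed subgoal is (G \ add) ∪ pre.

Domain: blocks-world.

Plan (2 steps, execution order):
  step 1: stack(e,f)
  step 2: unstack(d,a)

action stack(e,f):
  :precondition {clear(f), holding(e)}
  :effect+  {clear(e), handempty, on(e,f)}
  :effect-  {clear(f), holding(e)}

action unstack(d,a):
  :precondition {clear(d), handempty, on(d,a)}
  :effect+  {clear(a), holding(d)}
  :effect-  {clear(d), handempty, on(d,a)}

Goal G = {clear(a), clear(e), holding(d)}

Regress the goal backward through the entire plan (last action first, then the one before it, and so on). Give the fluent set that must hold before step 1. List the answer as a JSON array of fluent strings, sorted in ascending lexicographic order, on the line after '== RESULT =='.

Regress step by step:
  through step 2 (unstack(d,a)): drop {clear(a), holding(d)}, keep {clear(e)}, require {clear(d), handempty, on(d,a)}
    → {clear(d), clear(e), handempty, on(d,a)}
  through step 1 (stack(e,f)): drop {clear(e), handempty}, keep {clear(d), on(d,a)}, require {clear(f), holding(e)}
    → {clear(d), clear(f), holding(e), on(d,a)}

== RESULT ==
["clear(d)", "clear(f)", "holding(e)", "on(d,a)"]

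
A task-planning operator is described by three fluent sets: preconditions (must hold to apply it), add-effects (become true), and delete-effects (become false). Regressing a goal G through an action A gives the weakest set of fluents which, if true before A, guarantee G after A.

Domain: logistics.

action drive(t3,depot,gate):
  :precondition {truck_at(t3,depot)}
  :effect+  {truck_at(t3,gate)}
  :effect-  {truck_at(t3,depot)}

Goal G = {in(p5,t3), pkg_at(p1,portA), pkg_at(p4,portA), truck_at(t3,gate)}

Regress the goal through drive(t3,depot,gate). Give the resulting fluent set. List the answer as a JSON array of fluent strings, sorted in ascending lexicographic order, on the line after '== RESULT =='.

Regress:
  G ∩ del = {}  (empty — regression defined)
  G \ add = {in(p5,t3), pkg_at(p1,portA), pkg_at(p4,portA), truck_at(t3,gate)} \ {truck_at(t3,gate)} = {in(p5,t3), pkg_at(p1,portA), pkg_at(p4,portA)}
  ∪ pre   = {in(p5,t3), pkg_at(p1,portA), pkg_at(p4,portA)} ∪ {truck_at(t3,depot)}
          = {in(p5,t3), pkg_at(p1,portA), pkg_at(p4,portA), truck_at(t3,depot)}

== RESULT ==
["in(p5,t3)", "pkg_at(p1,portA)", "pkg_at(p4,portA)", "truck_at(t3,depot)"]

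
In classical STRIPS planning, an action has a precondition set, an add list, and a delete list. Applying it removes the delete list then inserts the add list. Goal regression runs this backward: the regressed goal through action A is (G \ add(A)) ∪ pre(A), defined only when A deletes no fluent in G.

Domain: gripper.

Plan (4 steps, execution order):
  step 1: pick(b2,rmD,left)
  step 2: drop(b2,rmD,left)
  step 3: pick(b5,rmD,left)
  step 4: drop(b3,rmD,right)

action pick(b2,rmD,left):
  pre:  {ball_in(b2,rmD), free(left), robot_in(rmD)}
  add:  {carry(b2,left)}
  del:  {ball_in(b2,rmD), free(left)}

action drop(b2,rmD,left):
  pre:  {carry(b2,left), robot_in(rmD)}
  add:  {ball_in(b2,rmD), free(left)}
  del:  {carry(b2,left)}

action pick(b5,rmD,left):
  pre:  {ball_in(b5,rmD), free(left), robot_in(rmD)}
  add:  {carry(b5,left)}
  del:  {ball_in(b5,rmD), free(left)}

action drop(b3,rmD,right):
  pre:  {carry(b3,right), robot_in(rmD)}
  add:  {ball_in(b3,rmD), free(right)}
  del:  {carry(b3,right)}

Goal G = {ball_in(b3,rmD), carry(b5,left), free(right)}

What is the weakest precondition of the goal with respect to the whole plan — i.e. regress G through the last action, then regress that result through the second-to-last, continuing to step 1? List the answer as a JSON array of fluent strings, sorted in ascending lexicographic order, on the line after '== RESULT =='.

Work backward from the goal:
  through step 4 (drop(b3,rmD,right)): drop {ball_in(b3,rmD), free(right)}, keep {carry(b5,left)}, require {carry(b3,right), robot_in(rmD)}
    → {carry(b3,right), carry(b5,left), robot_in(rmD)}
  through step 3 (pick(b5,rmD,left)): drop {carry(b5,left)}, keep {carry(b3,right), robot_in(rmD)}, require {ball_in(b5,rmD), free(left), robot_in(rmD)}
    → {ball_in(b5,rmD), carry(b3,right), free(left), robot_in(rmD)}
  through step 2 (drop(b2,rmD,left)): drop {free(left)}, keep {ball_in(b5,rmD), carry(b3,right), robot_in(rmD)}, require {carry(b2,left), robot_in(rmD)}
    → {ball_in(b5,rmD), carry(b2,left), carry(b3,right), robot_in(rmD)}
  through step 1 (pick(b2,rmD,left)): drop {carry(b2,left)}, keep {ball_in(b5,rmD), carry(b3,right), robot_in(rmD)}, require {ball_in(b2,rmD), free(left), robot_in(rmD)}
    → {ball_in(b2,rmD), ball_in(b5,rmD), carry(b3,right), free(left), robot_in(rmD)}

== RESULT ==
["ball_in(b2,rmD)", "ball_in(b5,rmD)", "carry(b3,right)", "free(left)", "robot_in(rmD)"]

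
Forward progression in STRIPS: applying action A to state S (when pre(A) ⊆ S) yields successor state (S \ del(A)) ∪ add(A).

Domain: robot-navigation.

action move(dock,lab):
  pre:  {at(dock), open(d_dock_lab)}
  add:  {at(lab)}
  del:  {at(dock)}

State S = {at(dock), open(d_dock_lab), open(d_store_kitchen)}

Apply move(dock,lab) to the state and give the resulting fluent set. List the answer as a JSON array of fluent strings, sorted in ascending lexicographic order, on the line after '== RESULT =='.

Progress:
  pre ⊆ S: {at(dock), open(d_dock_lab)} ⊆ S  — applicable
  S \ del = {open(d_dock_lab), open(d_store_kitchen)}
  ∪ add   = {at(lab), open(d_dock_lab), open(d_store_kitchen)}

== RESULT ==
["at(lab)", "open(d_dock_lab)", "open(d_store_kitchen)"]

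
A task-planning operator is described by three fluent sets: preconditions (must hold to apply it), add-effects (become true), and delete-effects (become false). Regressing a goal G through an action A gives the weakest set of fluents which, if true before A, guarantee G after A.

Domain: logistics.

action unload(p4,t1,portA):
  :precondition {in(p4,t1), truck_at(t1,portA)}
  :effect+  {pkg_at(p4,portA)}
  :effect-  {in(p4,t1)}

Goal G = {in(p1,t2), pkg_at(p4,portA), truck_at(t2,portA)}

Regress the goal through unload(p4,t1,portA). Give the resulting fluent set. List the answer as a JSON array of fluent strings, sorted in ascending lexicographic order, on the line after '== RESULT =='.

Compute (G \ add) ∪ pre:
  G ∩ del = {}  (empty — regression defined)
  G \ add = {in(p1,t2), pkg_at(p4,portA), truck_at(t2,portA)} \ {pkg_at(p4,portA)} = {in(p1,t2), truck_at(t2,portA)}
  ∪ pre   = {in(p1,t2), truck_at(t2,portA)} ∪ {in(p4,t1), truck_at(t1,portA)}
          = {in(p1,t2), in(p4,t1), truck_at(t1,portA), truck_at(t2,portA)}

== RESULT ==
["in(p1,t2)", "in(p4,t1)", "truck_at(t1,portA)", "truck_at(t2,portA)"]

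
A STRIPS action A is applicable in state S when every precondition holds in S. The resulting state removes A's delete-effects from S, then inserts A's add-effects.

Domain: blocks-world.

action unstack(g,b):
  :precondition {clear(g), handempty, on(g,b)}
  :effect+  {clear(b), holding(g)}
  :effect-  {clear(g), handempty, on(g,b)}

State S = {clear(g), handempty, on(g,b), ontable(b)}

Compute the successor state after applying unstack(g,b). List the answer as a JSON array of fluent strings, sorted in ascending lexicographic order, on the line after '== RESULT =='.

Compute (S \ del) ∪ add:
  pre ⊆ S: {clear(g), handempty, on(g,b)} ⊆ S  — applicable
  S \ del = {ontable(b)}
  ∪ add   = {clear(b), holding(g), ontable(b)}

== RESULT ==
["clear(b)", "holding(g)", "ontable(b)"]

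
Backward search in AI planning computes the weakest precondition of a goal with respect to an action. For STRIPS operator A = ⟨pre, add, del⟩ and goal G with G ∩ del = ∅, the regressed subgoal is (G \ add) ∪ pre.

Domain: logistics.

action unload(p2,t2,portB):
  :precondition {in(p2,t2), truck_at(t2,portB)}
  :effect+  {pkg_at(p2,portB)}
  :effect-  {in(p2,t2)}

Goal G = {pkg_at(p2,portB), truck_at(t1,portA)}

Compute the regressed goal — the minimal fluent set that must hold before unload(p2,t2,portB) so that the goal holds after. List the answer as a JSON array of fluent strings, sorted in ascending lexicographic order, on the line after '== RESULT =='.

Regress:
  G ∩ del = {}  (empty — regression defined)
  G \ add = {pkg_at(p2,portB), truck_at(t1,portA)} \ {pkg_at(p2,portB)} = {truck_at(t1,portA)}
  ∪ pre   = {truck_at(t1,portA)} ∪ {in(p2,t2), truck_at(t2,portB)}
          = {in(p2,t2), truck_at(t1,portA), truck_at(t2,portB)}

== RESULT ==
["in(p2,t2)", "truck_at(t1,portA)", "truck_at(t2,portB)"]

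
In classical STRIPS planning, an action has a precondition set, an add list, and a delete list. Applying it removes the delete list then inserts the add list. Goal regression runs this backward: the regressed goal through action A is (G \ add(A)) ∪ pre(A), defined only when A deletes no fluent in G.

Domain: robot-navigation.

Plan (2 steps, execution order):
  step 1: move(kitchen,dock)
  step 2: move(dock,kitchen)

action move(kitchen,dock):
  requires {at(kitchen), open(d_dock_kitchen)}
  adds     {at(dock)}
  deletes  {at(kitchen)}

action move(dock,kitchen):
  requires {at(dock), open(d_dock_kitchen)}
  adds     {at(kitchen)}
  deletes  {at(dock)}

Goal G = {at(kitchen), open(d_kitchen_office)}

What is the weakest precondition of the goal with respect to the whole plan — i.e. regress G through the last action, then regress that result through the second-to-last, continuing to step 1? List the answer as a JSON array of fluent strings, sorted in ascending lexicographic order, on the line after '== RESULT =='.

Work backward from the goal:
  through step 2 (move(dock,kitchen)): drop {at(kitchen)}, keep {open(d_kitchen_office)}, require {at(dock), open(d_dock_kitchen)}
    → {at(dock), open(d_dock_kitchen), open(d_kitchen_office)}
  through step 1 (move(kitchen,dock)): drop {at(dock)}, keep {open(d_dock_kitchen), open(d_kitchen_office)}, require {at(kitchen), open(d_dock_kitchen)}
    → {at(kitchen), open(d_dock_kitchen), open(d_kitchen_office)}

== RESULT ==
["at(kitchen)", "open(d_dock_kitchen)", "open(d_kitchen_office)"]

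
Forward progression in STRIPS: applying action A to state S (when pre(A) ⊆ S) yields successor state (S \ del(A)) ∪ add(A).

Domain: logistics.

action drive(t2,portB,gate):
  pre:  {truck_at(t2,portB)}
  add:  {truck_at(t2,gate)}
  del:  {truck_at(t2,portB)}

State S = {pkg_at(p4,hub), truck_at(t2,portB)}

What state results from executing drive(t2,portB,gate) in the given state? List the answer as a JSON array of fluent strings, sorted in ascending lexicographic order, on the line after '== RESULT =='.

Progress:
  pre ⊆ S: {truck_at(t2,portB)} ⊆ S  — applicable
  S \ del = {pkg_at(p4,hub)}
  ∪ add   = {pkg_at(p4,hub), truck_at(t2,gate)}

== RESULT ==
["pkg_at(p4,hub)", "truck_at(t2,gate)"]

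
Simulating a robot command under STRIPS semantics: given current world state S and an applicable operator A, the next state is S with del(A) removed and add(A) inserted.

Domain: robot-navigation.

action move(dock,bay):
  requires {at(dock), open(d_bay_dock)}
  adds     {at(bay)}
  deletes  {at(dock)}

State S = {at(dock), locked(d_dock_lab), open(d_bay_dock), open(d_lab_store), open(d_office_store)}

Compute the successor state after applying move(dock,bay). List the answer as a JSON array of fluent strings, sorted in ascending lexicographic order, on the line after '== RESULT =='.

Compute (S \ del) ∪ add:
  pre ⊆ S: {at(dock), open(d_bay_dock)} ⊆ S  — applicable
  S \ del = {locked(d_dock_lab), open(d_bay_dock), open(d_lab_store), open(d_office_store)}
  ∪ add   = {at(bay), locked(d_dock_lab), open(d_bay_dock), open(d_lab_store), open(d_office_store)}

== RESULT ==
["at(bay)", "locked(d_dock_lab)", "open(d_bay_dock)", "open(d_lab_store)", "open(d_office_store)"]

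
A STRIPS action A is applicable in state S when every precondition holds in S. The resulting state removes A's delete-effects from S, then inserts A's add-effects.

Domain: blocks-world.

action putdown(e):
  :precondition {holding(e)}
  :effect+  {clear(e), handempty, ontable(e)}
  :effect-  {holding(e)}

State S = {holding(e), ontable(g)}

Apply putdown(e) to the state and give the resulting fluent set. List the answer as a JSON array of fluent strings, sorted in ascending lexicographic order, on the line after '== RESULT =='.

Compute (S \ del) ∪ add:
  pre ⊆ S: {holding(e)} ⊆ S  — applicable
  S \ del = {ontable(g)}
  ∪ add   = {clear(e), handempty, ontable(e), ontable(g)}

== RESULT ==
["clear(e)", "handempty", "ontable(e)", "ontable(g)"]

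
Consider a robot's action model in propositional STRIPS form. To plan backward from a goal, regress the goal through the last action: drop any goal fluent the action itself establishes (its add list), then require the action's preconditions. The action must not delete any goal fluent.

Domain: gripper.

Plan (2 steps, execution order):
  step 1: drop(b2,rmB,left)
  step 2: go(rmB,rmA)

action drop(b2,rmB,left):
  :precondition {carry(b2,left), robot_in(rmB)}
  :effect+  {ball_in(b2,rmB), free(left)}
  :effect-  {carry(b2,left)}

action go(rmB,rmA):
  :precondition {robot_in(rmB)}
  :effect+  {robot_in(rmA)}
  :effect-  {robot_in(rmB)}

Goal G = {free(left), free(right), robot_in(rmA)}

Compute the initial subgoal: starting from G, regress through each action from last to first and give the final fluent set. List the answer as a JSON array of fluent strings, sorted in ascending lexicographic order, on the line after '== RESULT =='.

Regress step by step:
  through step 2 (go(rmB,rmA)): drop {robot_in(rmA)}, keep {free(left), free(right)}, require {robot_in(rmB)}
    → {free(left), free(right), robot_in(rmB)}
  through step 1 (drop(b2,rmB,left)): drop {free(left)}, keep {free(right), robot_in(rmB)}, require {carry(b2,left), robot_in(rmB)}
    → {carry(b2,left), free(right), robot_in(rmB)}

== RESULT ==
["carry(b2,left)", "free(right)", "robot_in(rmB)"]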